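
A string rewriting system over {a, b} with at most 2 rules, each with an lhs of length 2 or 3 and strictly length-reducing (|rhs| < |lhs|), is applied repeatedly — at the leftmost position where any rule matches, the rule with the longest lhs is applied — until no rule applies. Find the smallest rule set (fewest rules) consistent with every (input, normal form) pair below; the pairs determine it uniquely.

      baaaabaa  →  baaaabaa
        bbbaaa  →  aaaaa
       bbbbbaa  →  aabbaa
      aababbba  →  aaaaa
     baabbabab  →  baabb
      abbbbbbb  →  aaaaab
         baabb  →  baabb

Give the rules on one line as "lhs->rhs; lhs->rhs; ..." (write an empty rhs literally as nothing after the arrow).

bab->b; bbb->aa

  | baaaabaa
  | bbbaaa => aaaaa
  | bbbbbaa => aabbaa
  | aababbba => aabbba => aaaaa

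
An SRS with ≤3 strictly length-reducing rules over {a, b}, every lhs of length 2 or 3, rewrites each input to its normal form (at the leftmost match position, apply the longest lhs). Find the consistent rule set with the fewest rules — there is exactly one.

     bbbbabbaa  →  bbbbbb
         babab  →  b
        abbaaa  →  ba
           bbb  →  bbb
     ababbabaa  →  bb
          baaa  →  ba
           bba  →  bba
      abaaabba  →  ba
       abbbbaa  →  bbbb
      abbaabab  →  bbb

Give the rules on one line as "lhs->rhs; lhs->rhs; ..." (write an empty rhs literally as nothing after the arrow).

  | bbbbabbaa => bbbbbaa => bbbbbb
  | babab => bab => b
  | abbaaa => baaa => ba
  | bbb

aa->b; aaa->a; ab->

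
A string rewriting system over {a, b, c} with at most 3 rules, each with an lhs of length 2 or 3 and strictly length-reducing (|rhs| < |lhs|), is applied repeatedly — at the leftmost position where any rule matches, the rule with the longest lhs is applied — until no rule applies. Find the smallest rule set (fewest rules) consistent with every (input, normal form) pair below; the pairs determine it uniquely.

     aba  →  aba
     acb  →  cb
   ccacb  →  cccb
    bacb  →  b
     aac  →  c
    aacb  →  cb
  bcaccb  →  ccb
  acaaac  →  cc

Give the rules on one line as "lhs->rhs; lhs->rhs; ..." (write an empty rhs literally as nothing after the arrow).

  | aba
  | acb => cb
  | ccacb => cccb
  | bacb => bcb => b

ac->c; bc->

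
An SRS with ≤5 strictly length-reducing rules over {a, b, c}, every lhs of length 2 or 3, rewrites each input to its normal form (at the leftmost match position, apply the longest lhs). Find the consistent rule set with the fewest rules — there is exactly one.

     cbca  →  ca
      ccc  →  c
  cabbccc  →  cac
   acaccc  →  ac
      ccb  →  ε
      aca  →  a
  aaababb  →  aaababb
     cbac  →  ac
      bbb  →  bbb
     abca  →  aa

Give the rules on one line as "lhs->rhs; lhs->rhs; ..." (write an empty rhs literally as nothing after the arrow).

aca->a; bc->; cb->; cc->c

  | cbca => ca
  | ccc => cc => c
  | cabbccc => cabcc => cac
  | acaccc => accc => acc => ac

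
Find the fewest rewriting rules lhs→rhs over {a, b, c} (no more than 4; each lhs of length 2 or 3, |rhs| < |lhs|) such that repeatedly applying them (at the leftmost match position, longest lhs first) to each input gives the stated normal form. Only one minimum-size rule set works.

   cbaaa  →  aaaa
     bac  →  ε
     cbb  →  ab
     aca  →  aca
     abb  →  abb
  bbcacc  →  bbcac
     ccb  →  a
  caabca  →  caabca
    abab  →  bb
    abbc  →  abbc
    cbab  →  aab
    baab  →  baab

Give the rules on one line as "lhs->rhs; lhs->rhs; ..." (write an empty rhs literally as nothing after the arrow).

  | cbaaa => aaaa
  | bac => ε
  | cbb => ab
  | aca

aba->b; bac->; cb->a; cc->c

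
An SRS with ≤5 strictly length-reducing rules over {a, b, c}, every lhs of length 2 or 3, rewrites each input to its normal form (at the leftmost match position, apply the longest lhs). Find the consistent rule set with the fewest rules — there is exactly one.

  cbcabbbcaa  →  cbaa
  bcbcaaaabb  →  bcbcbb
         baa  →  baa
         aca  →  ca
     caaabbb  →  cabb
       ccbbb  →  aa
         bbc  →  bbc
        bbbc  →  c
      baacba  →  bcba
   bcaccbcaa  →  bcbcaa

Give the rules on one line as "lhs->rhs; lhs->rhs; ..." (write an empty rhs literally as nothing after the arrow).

aab->bb; ac->c; bbb->aa; cc->

  | cbcabbbcaa => cbcaaacaa => cbcaacaa => cbcacaa => cbccaa => cbaa
  | bcbcaaaabb => bcbcaabbb => bcbcbbbb => bcbcaab => bcbcbb
  | baa
  | aca => ca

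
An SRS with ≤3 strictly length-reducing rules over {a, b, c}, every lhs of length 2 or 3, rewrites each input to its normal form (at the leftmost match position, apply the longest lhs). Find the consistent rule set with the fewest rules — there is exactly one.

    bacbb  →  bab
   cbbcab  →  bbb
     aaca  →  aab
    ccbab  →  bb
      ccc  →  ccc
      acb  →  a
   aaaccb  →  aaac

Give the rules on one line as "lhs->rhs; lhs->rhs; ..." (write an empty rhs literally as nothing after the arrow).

  | bacbb => bab
  | cbbcab => bcab => bbb
  | aaca => aab
  | ccbab => cab => bb

ca->b; cb->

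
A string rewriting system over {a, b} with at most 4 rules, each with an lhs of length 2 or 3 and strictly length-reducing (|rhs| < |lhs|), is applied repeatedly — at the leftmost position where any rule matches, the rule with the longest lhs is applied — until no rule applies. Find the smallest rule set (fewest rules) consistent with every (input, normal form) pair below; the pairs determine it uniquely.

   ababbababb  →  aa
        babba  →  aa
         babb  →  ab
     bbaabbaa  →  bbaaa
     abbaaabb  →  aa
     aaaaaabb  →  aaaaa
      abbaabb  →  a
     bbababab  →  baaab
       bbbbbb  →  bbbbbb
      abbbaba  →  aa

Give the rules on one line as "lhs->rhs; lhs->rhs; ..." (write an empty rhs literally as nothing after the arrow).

  | ababbababb => aabbababb => aababb => aaabb => aa
  | babba => aba => aa
  | babb => ab
  | bbaabbaa => bbaaa

aba->aa; abb->; bab->a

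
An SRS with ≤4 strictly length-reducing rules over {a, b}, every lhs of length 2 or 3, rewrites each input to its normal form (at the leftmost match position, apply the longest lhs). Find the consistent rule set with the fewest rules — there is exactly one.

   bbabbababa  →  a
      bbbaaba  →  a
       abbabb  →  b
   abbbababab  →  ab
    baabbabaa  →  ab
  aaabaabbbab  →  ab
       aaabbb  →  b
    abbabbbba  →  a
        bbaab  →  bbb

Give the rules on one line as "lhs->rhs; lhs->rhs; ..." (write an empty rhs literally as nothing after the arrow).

aab->; abb->b; ba->a; baa->b

  | bbabbababa => babbababa => abbababa => bababa => ababa => aaba => a
  | bbbaaba => bbbba => bbba => bba => ba => a
  | abbabb => babb => abb => b
  | abbbababab => bbababab => bababab => ababab => aabab => ab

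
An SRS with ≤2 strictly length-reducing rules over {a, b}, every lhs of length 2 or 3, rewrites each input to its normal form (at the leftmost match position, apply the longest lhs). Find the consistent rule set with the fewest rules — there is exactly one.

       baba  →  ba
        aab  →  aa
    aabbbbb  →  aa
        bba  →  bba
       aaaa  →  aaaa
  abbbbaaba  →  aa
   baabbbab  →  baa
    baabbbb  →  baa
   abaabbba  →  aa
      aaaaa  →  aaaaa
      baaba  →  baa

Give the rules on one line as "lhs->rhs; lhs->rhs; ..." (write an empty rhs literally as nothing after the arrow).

ab->a; aba->a

  | baba => ba
  | aab => aa
  | aabbbbb => aabbbb => aabbb => aabb => aab => aa
  | bba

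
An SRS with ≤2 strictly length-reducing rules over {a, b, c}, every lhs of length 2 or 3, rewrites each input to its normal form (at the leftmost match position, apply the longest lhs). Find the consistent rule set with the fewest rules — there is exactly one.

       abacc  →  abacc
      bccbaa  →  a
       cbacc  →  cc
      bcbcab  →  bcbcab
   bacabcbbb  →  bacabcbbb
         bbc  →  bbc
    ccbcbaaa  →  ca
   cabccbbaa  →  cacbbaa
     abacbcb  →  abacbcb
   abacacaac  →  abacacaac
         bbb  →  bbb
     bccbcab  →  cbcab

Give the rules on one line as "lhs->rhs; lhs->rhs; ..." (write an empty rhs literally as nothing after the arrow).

  | abacc
  | bccbaa => cbaa => a
  | cbacc => cc
  | bcbcab

bcc->c; cba->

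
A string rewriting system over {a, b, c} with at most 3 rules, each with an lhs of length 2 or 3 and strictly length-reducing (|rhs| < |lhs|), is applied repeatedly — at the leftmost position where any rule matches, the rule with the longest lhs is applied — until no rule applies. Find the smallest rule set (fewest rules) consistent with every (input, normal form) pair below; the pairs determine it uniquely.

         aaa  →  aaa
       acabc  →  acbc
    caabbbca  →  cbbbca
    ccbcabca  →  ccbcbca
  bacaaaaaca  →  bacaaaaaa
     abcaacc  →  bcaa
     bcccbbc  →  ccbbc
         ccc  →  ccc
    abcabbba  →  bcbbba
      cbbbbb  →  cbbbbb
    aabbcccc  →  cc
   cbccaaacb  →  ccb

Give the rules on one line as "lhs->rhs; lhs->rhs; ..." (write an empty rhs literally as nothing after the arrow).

  | aaa
  | acabc => acbc
  | caabbbca => cabbbca => cbbbca
  | ccbcabca => ccbcbca

aac->aa; ab->b; bcc->c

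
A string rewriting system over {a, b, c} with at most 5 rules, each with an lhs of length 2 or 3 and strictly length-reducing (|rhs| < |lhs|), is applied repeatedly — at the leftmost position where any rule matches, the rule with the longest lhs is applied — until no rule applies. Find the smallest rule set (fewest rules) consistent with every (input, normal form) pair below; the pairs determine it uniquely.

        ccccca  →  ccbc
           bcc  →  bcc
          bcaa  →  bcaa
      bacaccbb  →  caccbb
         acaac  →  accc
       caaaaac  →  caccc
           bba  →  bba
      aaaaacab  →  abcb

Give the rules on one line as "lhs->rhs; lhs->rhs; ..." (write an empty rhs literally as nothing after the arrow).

aac->cc; bac->c; cba->bc; cca->ba

  | ccccca => cccba => ccbc
  | bcc
  | bcaa
  | bacaccbb => caccbb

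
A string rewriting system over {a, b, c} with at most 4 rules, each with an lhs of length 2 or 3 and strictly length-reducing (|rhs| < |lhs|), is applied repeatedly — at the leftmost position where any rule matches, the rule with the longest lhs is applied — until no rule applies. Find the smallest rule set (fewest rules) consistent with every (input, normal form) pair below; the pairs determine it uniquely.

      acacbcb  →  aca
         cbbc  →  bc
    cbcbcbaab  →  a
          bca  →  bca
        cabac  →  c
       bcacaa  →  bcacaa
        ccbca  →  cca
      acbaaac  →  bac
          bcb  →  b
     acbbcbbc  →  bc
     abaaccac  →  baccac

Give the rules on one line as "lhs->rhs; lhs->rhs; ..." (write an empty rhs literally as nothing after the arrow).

aaa->b; ab->; aba->b; cb->

  | acacbcb => acacb => aca
  | cbbc => bc
  | cbcbcbaab => cbcbaab => cbaab => aab => a
  | bca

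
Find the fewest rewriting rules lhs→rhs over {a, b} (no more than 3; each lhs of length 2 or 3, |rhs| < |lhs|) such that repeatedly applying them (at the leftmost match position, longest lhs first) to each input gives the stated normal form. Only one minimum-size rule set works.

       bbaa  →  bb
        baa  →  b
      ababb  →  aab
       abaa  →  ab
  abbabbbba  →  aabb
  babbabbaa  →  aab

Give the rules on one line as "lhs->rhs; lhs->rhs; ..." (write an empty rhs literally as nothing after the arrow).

ba->b; bab->a

  | bbaa => bba => bb
  | baa => ba => b
  | ababb => aab
  | abaa => aba => ab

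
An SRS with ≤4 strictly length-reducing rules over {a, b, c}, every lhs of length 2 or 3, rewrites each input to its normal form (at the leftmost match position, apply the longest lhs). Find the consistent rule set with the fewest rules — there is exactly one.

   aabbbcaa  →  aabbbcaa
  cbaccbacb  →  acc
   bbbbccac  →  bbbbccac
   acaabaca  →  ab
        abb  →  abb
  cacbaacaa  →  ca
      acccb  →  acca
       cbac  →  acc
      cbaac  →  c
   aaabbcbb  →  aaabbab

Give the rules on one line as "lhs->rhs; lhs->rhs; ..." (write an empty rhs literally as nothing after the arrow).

  | aabbbcaa
  | cbaccbacb => acccbacb => accaccb => accaca => acc
  | bbbbccac
  | acaabaca => abaca => ab

aca->; cb->a; cba->ac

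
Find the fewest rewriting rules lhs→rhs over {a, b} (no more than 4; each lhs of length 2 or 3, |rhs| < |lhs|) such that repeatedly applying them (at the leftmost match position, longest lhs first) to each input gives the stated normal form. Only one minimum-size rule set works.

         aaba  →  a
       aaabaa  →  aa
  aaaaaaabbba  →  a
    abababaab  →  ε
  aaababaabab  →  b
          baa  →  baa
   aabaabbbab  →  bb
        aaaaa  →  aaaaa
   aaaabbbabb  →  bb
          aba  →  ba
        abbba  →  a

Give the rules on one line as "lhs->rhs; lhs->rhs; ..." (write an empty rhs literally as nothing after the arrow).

aab->bb; ab->b; bba->a; bbb->

  | aaba => bba => a
  | aaabaa => abbaa => bbaa => aa
  | aaaaaaabbba => aaaaabbbba => aaabbbbba => abbbbbba => bbbbbba => bbba => a
  | abababaab => bababaab => bbabaab => abaab => baab => bbb => ε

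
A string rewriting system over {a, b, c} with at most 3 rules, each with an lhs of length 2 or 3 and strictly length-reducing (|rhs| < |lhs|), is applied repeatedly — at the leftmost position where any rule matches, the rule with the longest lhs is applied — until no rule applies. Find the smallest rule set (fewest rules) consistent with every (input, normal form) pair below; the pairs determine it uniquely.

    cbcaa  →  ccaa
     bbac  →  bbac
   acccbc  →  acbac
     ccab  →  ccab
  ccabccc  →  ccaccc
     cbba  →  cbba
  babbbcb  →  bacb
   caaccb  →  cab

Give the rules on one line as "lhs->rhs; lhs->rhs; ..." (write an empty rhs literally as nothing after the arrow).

  | cbcaa => ccaa
  | bbac
  | acccbc => acbac
  | ccab

aba->b; bc->c; ccb->ba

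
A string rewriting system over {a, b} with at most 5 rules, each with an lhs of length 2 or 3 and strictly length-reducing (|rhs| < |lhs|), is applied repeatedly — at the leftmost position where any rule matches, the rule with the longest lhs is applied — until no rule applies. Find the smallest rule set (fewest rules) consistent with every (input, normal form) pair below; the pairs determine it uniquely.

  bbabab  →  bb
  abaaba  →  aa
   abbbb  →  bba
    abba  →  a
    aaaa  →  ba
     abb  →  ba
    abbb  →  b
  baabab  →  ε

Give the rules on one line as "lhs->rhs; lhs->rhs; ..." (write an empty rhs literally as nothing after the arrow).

aaa->b; ab->; abb->ba; baa->a

  | bbabab => bbab => bb
  | abaaba => aaba => aa
  | abbbb => babb => bba
  | abba => baa => a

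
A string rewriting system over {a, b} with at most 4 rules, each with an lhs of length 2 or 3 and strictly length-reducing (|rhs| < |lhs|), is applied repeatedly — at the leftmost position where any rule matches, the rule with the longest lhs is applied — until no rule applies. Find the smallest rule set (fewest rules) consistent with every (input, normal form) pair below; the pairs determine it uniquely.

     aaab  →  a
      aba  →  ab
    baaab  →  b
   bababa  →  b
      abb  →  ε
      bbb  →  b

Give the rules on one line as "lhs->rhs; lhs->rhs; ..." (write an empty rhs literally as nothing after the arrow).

aab->; abb->; ba->b; bb->b

  | aaab => a
  | aba => ab
  | baaab => baab => bab => bb => b
  | bababa => bbaba => baba => bba => ba => b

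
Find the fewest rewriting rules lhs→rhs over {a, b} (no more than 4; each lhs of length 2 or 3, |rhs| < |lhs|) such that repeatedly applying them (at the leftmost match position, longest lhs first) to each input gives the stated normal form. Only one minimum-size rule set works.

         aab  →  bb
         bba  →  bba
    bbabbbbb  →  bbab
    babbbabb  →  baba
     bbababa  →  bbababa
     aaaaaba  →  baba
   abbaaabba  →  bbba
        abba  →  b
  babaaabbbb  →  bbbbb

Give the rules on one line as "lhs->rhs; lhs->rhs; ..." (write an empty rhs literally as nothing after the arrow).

aa->b; abb->a; baa->aa

  | aab => bb
  | bba
  | bbabbbbb => bbabbb => bbab
  | babbbabb => bababb => baba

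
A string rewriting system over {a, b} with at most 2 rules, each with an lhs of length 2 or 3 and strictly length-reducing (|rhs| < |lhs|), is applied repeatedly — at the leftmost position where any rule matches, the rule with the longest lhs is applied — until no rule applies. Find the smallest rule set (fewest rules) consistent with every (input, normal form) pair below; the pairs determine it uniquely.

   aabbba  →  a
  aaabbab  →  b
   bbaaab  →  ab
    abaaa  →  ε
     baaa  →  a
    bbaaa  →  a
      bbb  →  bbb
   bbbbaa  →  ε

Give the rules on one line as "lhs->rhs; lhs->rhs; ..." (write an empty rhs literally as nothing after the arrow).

  | aabbba => bbba => bba => ba => a
  | aaabbab => abbab => abab => aab => b
  | bbaaab => baaab => aaab => ab
  | abaaa => aaaa => aa => ε

aa->; ba->a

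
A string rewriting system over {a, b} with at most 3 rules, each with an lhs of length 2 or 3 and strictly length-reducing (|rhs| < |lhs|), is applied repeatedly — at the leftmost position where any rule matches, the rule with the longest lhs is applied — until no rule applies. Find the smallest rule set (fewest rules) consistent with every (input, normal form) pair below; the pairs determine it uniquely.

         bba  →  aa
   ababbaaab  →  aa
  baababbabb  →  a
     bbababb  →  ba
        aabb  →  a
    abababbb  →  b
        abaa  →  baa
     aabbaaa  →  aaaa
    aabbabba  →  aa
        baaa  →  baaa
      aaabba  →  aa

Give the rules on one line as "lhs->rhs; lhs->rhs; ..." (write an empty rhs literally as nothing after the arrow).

  | bba => aa
  | ababbaaab => babbaaab => bbbaaab => abaaab => baaab => baba => bba => aa
  | baababbabb => bbaabbabb => aaabbabb => abababb => bababb => bbabb => aabb => bab => bb => a
  | bbababb => aababb => baabb => bbab => aab => ba

aab->ba; ab->b; bb->a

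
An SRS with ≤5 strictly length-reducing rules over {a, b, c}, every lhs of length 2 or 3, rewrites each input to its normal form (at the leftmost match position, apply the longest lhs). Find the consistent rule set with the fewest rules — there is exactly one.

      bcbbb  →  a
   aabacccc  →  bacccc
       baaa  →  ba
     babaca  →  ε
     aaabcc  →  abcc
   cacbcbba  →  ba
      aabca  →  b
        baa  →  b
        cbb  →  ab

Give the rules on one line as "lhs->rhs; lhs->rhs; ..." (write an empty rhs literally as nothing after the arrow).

  | bcbbb => babb => cb => a
  | aabacccc => bacccc
  | baaa => ba
  | babaca => caca => ca => ε

aa->; bab->c; ca->; cb->a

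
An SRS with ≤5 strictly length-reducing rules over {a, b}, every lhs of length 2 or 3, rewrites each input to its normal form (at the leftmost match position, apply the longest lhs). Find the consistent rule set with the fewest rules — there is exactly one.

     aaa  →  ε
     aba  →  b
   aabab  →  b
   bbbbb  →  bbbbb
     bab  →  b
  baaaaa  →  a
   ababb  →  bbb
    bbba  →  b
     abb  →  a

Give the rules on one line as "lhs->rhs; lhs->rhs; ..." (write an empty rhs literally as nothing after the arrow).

aa->b; ab->a; ba->; bba->

  | aaa => ba => ε
  | aba => aa => b
  | aabab => bbab => b
  | bbbbb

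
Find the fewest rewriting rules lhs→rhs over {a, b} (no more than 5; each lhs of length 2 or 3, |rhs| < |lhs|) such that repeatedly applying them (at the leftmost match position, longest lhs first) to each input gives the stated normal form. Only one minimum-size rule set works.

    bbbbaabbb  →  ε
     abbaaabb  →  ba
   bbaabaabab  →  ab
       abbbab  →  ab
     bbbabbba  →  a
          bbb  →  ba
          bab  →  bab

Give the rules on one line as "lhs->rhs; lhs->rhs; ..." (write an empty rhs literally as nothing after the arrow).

  | bbbbaabbb => babaabbb => babbbbb => bbbbb => babb => bb => ε
  | abbaaabb => baaabb => babbb => bbb => ba
  | bbaabaabab => aabaabab => bbaabab => aabab => bbab => ab
  | abbbab => bbab => ab

aab->bb; abb->b; bb->; bbb->ba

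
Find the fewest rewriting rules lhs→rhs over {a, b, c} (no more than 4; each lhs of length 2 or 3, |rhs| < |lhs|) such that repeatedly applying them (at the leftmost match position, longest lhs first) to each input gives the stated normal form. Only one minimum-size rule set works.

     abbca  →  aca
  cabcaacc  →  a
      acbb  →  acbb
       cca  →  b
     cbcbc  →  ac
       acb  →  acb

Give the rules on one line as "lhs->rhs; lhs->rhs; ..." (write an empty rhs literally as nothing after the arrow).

aa->b; bc->c; cc->a

  | abbca => abca => aca
  | cabcaacc => cacaacc => cacbcc => caccc => caac => cbc => cc => a
  | acbb
  | cca => aa => b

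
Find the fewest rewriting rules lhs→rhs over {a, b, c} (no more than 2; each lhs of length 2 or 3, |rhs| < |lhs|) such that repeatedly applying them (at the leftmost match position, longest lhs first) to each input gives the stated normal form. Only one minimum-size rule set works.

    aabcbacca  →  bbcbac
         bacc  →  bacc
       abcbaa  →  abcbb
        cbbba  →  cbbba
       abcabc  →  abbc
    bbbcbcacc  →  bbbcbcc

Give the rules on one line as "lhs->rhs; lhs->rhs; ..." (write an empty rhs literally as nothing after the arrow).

  | aabcbacca => bbcbacca => bbcbac
  | bacc
  | abcbaa => abcbb
  | cbbba

aa->b; ca->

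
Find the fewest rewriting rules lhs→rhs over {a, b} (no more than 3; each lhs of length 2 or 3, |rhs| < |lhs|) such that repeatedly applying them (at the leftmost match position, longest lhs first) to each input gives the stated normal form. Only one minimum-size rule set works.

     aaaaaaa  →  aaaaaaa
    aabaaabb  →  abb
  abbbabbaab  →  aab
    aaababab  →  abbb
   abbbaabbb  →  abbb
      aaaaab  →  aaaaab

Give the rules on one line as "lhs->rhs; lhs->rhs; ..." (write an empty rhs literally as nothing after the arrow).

aba->bb; ba->a

  | aaaaaaa
  | aabaaabb => abbaabb => abaabb => bbabb => babb => abb
  | abbbabbaab => abbabbaab => ababbaab => bbbbaab => bbbaab => bbaab => baab => aab
  | aaababab => aabbbab => aabbab => aabab => abbb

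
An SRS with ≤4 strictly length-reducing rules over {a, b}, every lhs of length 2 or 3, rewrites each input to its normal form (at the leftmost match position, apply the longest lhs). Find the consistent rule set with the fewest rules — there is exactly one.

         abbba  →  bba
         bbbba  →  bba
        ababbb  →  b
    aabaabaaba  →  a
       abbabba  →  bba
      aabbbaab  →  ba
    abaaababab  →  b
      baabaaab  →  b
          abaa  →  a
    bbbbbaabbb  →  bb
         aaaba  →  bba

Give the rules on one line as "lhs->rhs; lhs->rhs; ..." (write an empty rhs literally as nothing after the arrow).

aaa->b; ab->; aba->; bbb->b

  | abbba => bba
  | bbbba => bba
  | ababbb => bbb => b
  | aabaabaaba => aabaaba => aaba => a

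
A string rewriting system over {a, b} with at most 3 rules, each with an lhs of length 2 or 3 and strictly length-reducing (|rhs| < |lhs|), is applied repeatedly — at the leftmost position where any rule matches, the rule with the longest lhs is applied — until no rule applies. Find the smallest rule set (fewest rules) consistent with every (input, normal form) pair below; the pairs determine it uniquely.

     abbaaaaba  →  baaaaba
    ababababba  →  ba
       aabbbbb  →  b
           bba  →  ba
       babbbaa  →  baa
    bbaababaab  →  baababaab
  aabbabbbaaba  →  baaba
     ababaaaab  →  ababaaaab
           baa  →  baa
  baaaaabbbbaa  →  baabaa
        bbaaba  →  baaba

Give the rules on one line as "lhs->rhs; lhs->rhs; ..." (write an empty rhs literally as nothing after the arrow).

abb->b; bb->b

  | abbaaaaba => baaaaba
  | ababababba => abababba => ababba => abba => ba
  | aabbbbb => abbbb => bbb => bb => b
  | bba => ba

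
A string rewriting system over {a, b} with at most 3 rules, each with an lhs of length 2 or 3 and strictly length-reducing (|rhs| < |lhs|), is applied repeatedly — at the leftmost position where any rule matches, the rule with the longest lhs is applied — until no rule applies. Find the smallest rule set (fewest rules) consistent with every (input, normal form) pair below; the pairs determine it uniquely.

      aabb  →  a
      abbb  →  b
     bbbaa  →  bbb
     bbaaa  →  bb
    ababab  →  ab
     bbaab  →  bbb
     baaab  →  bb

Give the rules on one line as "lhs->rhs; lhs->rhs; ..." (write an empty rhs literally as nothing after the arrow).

  | aabb => a
  | abbb => b
  | bbbaa => bbba => bbb
  | bbaaa => bbaa => bba => bb

abb->; ba->b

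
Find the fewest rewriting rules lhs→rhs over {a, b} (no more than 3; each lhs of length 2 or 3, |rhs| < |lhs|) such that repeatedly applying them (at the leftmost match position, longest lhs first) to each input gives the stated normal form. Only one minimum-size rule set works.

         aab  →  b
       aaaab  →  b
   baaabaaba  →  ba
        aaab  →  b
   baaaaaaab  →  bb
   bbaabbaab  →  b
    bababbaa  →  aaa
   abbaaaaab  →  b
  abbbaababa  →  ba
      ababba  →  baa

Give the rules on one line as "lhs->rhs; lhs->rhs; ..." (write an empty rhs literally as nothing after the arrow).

ab->b; bba->aa

  | aab => ab => b
  | aaaab => aaab => aab => ab => b
  | baaabaaba => baabaaba => babaaba => bbaaba => aaaba => aaba => aba => ba
  | aaab => aab => ab => b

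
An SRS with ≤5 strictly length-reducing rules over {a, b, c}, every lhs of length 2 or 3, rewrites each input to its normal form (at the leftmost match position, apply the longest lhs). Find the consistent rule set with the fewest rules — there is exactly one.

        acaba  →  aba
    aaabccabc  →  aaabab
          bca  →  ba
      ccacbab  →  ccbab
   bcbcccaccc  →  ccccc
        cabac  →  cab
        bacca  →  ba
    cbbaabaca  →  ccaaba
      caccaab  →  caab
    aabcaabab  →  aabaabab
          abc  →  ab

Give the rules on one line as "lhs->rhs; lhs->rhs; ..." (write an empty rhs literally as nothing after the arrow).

ac->; acc->; bb->c; bc->b

  | acaba => aba
  | aaabccabc => aaabcabc => aaababc => aaabab
  | bca => ba
  | ccacbab => ccbab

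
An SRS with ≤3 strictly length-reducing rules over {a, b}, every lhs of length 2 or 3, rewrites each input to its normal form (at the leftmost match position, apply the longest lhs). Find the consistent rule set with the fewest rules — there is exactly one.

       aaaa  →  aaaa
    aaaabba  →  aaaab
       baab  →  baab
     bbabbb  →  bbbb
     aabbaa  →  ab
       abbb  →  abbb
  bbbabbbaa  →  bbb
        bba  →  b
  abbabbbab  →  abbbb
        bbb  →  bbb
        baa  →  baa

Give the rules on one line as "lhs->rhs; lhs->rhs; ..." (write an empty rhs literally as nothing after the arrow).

  | aaaa
  | aaaabba => aaaab
  | baab
  | bbabbb => bbbb

aba->b; bba->b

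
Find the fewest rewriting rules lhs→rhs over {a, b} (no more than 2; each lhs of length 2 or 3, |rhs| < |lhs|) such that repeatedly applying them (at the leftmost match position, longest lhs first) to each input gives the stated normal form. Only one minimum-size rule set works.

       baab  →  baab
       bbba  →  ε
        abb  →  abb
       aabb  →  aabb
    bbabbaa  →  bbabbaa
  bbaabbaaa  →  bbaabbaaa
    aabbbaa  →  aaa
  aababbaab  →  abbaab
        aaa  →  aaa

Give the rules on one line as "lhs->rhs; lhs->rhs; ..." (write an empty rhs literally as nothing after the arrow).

aba->; bbb->ab

  | baab
  | bbba => aba => ε
  | abb
  | aabb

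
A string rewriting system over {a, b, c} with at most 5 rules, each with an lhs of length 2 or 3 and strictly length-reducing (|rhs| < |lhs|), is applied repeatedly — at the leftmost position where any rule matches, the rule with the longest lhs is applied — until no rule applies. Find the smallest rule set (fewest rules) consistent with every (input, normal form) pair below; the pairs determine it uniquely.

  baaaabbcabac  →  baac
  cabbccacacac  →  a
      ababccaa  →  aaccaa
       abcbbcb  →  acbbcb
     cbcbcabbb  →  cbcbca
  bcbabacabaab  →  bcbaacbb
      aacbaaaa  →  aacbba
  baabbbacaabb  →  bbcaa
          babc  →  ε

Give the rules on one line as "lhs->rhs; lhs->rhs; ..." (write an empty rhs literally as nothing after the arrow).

aaa->b; ab->a; bac->; cac->

  | baaaabbcabac => bbabbcabac => bbabcabac => bbacabac => babac => baac
  | cabbccacacac => cabccacacac => caccacacac => cacacac => acac => a
  | ababccaa => aabccaa => aaccaa
  | abcbbcb => acbbcb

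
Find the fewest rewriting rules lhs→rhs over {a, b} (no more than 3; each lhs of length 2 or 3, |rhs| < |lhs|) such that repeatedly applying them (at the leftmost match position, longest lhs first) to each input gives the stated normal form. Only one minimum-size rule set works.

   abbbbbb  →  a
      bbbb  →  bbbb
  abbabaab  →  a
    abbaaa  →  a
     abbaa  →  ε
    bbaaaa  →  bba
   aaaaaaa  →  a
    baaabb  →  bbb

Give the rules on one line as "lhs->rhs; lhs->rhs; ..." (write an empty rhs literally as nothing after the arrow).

  | abbbbbb => abbbbb => abbbb => abbb => abb => ab => a
  | bbbb
  | abbabaab => ababaab => aabaab => aaaab => ab => a
  | abbaaa => abaaa => aaaa => a

aaa->; ab->a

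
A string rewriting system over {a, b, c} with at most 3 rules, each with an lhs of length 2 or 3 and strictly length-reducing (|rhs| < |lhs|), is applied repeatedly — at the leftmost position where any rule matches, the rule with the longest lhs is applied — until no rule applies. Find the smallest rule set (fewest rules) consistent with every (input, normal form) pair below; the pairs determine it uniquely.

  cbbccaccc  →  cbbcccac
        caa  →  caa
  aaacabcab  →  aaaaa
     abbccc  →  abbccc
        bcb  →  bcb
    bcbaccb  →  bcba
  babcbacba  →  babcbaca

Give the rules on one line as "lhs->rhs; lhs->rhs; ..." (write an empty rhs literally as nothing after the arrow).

acb->ac; acc->ca; cab->a

  | cbbccaccc => cbbcccac
  | caa
  | aaacabcab => aaaacab => aaaaa
  | abbccc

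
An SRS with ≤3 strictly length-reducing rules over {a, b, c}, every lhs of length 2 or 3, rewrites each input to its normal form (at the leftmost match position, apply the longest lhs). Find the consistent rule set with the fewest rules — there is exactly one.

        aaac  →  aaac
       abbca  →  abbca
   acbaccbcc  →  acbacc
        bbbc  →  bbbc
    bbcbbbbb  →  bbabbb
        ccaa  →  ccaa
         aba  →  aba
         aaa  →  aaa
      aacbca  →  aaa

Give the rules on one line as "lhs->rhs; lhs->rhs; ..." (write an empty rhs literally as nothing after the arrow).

cbb->a; cbc->

  | aaac
  | abbca
  | acbaccbcc => acbacc
  | bbbc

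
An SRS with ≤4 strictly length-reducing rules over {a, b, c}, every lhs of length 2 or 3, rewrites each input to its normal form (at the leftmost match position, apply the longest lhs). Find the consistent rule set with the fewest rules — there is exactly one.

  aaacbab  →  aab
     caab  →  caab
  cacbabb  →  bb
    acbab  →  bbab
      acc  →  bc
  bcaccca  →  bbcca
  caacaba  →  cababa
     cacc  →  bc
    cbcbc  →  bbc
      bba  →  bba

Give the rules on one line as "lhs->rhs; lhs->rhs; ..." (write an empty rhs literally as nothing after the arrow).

  | aaacbab => aabbab => aab
  | caab
  | cacbabb => cbbabb => bbabb => bb
  | acbab => bbab

abb->; ac->b; cb->b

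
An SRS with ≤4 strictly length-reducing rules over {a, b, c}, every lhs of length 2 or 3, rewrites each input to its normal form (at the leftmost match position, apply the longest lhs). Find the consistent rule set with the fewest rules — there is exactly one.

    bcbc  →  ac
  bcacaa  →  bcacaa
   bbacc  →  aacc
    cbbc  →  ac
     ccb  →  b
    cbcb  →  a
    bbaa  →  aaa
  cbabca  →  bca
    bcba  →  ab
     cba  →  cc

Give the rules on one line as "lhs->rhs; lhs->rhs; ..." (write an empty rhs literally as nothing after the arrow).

  | bcbc => bbc => ac
  | bcacaa
  | bbacc => aacc
  | cbbc => bbc => ac

bb->a; bcc->ab; cb->b; cba->cc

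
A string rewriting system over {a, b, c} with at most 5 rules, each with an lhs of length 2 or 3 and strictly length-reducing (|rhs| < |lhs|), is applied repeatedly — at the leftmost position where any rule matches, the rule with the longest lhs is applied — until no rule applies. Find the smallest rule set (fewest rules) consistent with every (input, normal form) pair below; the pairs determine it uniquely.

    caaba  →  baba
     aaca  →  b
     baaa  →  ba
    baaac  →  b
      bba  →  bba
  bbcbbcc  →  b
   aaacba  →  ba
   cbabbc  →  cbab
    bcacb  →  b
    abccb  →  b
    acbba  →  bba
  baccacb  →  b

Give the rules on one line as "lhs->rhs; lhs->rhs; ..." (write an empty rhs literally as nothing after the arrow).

  | caaba => baba
  | aaca => ca => b
  | baaa => ba
  | baaac => bac => b

aa->; ac->; bc->; ca->b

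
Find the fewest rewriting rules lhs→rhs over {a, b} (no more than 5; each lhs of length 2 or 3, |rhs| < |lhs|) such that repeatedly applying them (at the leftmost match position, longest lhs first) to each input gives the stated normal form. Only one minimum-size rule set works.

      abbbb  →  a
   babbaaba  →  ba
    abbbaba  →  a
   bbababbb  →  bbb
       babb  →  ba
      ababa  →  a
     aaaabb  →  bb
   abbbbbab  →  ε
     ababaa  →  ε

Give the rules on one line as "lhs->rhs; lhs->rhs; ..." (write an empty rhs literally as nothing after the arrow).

  | abbbb => abb => a
  | babbaaba => baaaba => baba => ba
  | abbbaba => ababa => aba => a
  | bbababbb => abbabbb => aabbb => bbb

aa->; ab->; abb->a; bba->ab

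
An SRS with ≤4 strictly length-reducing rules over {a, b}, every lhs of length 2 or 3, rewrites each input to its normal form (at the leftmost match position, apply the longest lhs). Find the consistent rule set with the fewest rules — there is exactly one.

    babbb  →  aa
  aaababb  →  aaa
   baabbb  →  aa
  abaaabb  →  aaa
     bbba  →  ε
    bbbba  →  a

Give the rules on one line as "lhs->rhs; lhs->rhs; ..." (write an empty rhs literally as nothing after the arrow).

aba->; ba->b; bb->a; bba->

  | babbb => bbbb => abb => aa
  | aaababb => aabb => aaa
  | baabbb => babbb => bbbb => abb => aa
  | abaaabb => aabb => aaa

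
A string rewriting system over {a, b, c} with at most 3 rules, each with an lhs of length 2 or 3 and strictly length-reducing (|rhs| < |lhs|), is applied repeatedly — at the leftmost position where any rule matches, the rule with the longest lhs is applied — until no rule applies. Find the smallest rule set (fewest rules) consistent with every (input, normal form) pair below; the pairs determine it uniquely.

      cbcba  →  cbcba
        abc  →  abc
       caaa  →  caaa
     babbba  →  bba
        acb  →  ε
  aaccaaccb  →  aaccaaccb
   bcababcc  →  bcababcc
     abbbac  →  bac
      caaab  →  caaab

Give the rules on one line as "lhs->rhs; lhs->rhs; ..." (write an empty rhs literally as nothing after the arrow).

abb->; acb->

  | cbcba
  | abc
  | caaa
  | babbba => bba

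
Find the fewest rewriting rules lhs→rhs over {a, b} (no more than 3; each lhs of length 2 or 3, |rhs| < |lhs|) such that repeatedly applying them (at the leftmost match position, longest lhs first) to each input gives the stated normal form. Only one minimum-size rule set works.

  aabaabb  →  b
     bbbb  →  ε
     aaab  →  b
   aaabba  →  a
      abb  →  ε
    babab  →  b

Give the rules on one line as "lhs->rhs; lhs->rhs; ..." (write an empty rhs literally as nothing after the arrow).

ab->b; bb->

  | aabaabb => abaabb => baabb => babb => bbb => b
  | bbbb => bb => ε
  | aaab => aab => ab => b
  | aaabba => aabba => abba => bba => a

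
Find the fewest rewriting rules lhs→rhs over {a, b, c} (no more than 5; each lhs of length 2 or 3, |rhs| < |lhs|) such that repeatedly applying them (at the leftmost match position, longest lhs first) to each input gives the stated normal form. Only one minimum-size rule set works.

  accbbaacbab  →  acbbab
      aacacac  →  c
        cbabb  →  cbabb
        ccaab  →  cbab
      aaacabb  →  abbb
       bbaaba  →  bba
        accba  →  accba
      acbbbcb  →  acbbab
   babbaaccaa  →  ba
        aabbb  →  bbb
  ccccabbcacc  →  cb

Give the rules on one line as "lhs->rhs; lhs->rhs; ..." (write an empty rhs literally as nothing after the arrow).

aa->; baa->; bc->a; ca->b

  | accbbaacbab => accbcbab => accabab => acbbab
  | aacacac => cacac => bcac => aac => c
  | cbabb
  | ccaab => cbab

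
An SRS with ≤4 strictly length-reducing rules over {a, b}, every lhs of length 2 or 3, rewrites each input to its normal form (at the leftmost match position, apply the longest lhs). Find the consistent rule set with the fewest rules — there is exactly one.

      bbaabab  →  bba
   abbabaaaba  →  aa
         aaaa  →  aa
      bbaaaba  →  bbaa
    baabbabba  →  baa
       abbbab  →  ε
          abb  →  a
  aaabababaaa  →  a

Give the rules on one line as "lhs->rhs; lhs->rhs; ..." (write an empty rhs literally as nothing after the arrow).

  | bbaabab => bbaab => bba
  | abbabaaaba => aabaaaba => aaaaba => aaba => aa
  | aaaa => aa
  | bbaaaba => bbaba => bbaa

aaa->a; ab->; abb->a; bab->ba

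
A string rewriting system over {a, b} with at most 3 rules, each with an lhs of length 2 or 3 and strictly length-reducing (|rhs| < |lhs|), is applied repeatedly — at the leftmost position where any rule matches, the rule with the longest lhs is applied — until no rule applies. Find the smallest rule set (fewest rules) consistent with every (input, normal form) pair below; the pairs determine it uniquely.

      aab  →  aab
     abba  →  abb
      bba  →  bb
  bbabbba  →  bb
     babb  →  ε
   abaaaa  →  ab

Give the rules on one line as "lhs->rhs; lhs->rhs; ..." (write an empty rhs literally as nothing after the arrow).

  | aab
  | abba => abb
  | bba => bb
  | bbabbba => bbbbba => bba => bb

ba->b; bbb->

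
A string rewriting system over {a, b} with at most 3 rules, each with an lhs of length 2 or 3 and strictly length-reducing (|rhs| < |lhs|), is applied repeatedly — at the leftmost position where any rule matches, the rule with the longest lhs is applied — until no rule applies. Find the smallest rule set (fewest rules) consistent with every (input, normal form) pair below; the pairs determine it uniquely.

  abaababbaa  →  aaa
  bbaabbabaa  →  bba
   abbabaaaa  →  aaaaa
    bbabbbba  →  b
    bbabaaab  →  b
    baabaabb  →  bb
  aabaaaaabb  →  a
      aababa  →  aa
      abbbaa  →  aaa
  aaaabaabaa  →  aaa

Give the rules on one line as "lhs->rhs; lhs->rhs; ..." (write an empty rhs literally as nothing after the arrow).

aab->ab; ab->a; baa->

  | abaababbaa => aaababbaa => aababbaa => ababbaa => aabbaa => abbaa => abaa => aaa
  | bbaabbabaa => bbbabaa => bbbaaa => bba
  | abbabaaaa => ababaaaa => aabaaaa => abaaaa => aaaaa
  | bbabbbba => bbabbba => bbabba => bbaba => bbaa => b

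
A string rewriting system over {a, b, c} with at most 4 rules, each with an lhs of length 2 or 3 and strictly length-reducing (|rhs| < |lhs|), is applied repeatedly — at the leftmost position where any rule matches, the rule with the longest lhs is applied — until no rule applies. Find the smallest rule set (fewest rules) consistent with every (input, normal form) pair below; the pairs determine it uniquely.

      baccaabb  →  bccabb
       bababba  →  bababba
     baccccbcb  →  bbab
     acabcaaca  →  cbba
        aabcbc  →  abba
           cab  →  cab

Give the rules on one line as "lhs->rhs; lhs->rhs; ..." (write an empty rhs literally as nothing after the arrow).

  | baccaabb => bacaabb => bccabb
  | bababba
  | baccccbcb => bacccbcb => baccbcb => bacbcb => babcb => bbab
  | acabcaaca => ccbcaaca => cbbaaca => cbbacc => cbbac => cbba

abc->ba; ac->a; aca->cc; cbc->bb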